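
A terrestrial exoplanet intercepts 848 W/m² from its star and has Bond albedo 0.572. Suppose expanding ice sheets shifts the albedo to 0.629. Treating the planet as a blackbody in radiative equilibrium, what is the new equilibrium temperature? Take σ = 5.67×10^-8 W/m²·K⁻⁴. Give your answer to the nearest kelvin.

193 K

T₂ = [S(1−α₂)/(4σ)]^(1/4) = [848.0·0.371/(4σ)]^(1/4) = 193.0 K.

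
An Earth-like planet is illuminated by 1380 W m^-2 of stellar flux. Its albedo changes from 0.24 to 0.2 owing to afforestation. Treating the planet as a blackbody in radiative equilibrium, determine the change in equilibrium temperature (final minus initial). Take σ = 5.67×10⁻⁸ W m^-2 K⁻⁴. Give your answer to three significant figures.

Initial: T₁ = [S(1−0.24)/(4σ)]^(1/4) = 260.8 K.
After:  T₂ = [1380·0.8/(4σ)]^(1/4) = 264.1 K.
Change: 264.1 − 260.8 = 3.366 K.

3.37 kelvin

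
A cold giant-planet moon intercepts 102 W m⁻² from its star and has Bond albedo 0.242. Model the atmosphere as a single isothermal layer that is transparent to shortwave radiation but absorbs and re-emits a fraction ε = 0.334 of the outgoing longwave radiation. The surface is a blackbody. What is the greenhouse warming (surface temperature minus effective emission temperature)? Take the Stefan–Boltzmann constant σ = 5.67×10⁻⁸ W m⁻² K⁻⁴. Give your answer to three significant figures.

6.35 kelvin

At the top of the atmosphere, σT_e⁴ = S(1−α)/4 = 19.33 W m⁻², giving T_e = 135.9 K.
The surface balance (absorbed SW + ε·downward IR = σT_s⁴) with T_a⁴ = T_s⁴/2 reduces to T_s = T_e·[2/(2−ε)]^¼ = 142.2 K.
T_s − T_e = 142.2 − 135.9 = 6.351 K.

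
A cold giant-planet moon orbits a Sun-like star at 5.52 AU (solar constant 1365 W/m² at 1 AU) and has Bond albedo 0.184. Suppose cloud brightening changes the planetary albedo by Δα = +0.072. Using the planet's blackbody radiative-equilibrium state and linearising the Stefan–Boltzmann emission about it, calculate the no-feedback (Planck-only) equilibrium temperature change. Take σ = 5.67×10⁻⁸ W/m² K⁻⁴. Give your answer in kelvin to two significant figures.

-2.5 K

Flux at the orbit: S = 1365/(5.52)² = 44.80 W/m².
The baseline emission temperature is T_e = 112.7 K.
TOA radiative forcing: ΔF = −S·Δα/4 = −44.80·(+0.072)/4 = -0.8064 W/m².
The Planck feedback parameter is 4σT_e³ = 0.3244 W/m²/K.
ΔT₀ = ΔF/λ_P = -0.8064/0.3244 = -2.49 K.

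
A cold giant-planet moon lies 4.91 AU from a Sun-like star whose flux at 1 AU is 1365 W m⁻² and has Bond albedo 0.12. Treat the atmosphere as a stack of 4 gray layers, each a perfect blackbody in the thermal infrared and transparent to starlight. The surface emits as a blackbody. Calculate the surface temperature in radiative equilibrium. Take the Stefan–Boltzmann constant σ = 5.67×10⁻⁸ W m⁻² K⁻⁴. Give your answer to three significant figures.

182 K

By the inverse-square law, S = 1365/4.91² = 56.62 W m⁻².
Top-of-atmosphere balance: σT_e⁴ = S(1−α)/4 = 12.46 W m⁻² → T_e = 121.7 K.
Layer-by-layer balance gives σT_s⁴ = (N+1)σT_e⁴, so T_s = 5^¼·121.7 = 182.1 K.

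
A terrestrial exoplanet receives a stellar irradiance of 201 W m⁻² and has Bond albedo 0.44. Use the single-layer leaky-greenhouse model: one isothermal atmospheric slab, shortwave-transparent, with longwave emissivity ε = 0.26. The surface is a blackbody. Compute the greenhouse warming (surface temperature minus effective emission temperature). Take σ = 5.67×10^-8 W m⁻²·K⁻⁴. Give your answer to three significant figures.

Effective emission temperature (TOA balance): σT_e⁴ = S(1−α)/4 = 28.14 W m⁻² → T_e = 149.3 K.
Surface balance with a leaky layer gives σT_s⁴ = σT_e⁴·2/(2−ε), so T_s = T_e·[2/(2−0.26)]^(1/4) = 154.5 K.
The atmosphere warms the surface by 5.288 K.

5.29 K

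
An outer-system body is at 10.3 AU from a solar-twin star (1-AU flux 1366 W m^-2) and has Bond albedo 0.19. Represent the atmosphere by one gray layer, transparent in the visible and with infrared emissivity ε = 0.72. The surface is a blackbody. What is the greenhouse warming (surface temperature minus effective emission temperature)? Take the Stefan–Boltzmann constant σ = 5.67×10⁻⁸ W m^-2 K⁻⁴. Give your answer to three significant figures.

By the inverse-square law, S = 1366/10.3² = 12.88 W m^-2.
Effective emission temperature (TOA balance): σT_e⁴ = S(1−α)/4 = 2.607 W m^-2 → T_e = 82.35 K.
For a single slab of emissivity ε, T_s⁴ = 2T_e⁴/(2−ε); thus T_s = 82.35·(1.562)^(1/4) = 92.07 K.
T_s − T_e = 92.07 − 82.35 = 9.720 K.

9.72 kelvin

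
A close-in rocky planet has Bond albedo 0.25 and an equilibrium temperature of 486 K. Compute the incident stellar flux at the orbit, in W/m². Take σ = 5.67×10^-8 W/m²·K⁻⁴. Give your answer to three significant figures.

16900 W/m²

Invert the energy balance for S: S = 4σT⁴/(1−α).
σT⁴ = 5.67×10⁻⁸·(486)⁴ = 3163 W/m².
S = 4·3163/0.75 = 16870 W/m².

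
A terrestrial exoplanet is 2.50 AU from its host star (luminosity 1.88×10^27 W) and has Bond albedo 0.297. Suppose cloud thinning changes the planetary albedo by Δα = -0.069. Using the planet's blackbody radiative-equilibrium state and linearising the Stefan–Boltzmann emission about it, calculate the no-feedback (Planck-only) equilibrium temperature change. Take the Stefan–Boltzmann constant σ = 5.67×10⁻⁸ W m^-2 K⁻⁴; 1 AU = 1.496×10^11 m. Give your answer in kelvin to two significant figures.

5.9 kelvin

d = 2.50 × 1.496×10^11 m = 3.740×10^11 m.
S = L/(4πd²) = 1070 W m^-2.
The baseline emission temperature is T_e = 240.0 K.
ΔF = −(S/4)Δα = −(1070/4)×(-0.069) = 18.45 W m^-2.
Linearising σT⁴ gives d(σT⁴)/dT = 4σT_e³ = 3.134 W m^-2 per K.
Hence the no-feedback warming is ΔF/(4σT_e³) = 5.89 K.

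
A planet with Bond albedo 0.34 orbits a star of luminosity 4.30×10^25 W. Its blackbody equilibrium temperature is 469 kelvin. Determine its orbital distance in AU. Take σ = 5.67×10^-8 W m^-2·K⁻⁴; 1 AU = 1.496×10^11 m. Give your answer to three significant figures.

0.0959 AU

Energy balance gives S = 4σT⁴/(1−α) = 16630 W m^-2.
From L = 4πd²S, d = √(4.30×10^25/(4π·16630)) = 1.435×10^10 m = 0.09590 AU.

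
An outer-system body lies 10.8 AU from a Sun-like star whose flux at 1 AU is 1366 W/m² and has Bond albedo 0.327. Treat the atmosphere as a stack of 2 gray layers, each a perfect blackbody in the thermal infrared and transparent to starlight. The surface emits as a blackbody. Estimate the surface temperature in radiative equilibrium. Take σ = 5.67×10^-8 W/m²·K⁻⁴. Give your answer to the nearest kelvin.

Flux at the orbit: S = 1366/(10.8)² = 11.71 W/m².
OLR = S(1−α)/4 = 1.970 W/m²; the top layer radiates at T_e = 76.78 K.
With N = 2 opaque layers, T_s = (N+1)^(1/4)·T_e = 3^(1/4)·76.78 = 101.0 K.

101 K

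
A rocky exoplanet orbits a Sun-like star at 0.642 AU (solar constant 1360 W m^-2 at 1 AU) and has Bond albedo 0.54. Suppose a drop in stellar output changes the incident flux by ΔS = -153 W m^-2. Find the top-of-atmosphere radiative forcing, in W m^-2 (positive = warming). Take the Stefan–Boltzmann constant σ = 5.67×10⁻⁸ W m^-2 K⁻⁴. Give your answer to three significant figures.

-17.6 W m^-2

Irradiance scales as 1/d², so S = 1360 W m^-2 × (1/0.642)² = 3300 W m^-2.
Only a fraction (1−α) is absorbed and it's spread over 4πR², so ΔF = (1−α)ΔS/4 = -17.59 W m^-2.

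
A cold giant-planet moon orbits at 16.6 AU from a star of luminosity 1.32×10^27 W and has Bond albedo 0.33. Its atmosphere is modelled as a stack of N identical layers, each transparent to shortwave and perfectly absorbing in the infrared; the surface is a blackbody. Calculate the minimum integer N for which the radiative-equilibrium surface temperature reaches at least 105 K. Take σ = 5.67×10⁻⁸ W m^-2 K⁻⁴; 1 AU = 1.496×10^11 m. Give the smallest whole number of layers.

2

Orbital distance: d = 16.6 AU = 2.483×10^12 m.
Spreading L over a sphere of radius d: S = 1.32×10^27/(4π·2.48×10^12²) = 17.03 W m^-2.
The effective emission temperature is T_e = [S(1−α)/(4σ)]^¼ = 84.22 K.
T_s = (N+1)^(1/4)·T_e ≥ 105 K requires N+1 ≥ (T_s/T_e)⁴ = (105/84.22)⁴ = 2.416.
Rounding up, N = 2.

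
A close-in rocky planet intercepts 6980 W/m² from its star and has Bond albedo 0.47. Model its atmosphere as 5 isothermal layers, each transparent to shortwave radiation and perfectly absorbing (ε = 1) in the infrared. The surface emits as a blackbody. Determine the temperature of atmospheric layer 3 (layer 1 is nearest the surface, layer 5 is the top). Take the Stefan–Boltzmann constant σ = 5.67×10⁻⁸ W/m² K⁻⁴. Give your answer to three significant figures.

Top-of-atmosphere balance: σT_e⁴ = S(1−α)/4 = 924.9 W/m² → T_e = 357.4 K.
Each opaque layer satisfies 2T_j⁴ = T_{j−1}⁴ + T_{j+1}⁴, giving T_k⁴ = (N+1−k)T_e⁴.
With k = 3: T_3 = (5+1−3)^¼·357.4 K = 470.3 K.

470 K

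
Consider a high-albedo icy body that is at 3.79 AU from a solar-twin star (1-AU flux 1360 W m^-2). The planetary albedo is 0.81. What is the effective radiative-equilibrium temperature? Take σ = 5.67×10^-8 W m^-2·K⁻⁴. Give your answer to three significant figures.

94.4 K

By the inverse-square law, S = 1360/3.79² = 94.68 W m^-2.
Averaging over the sphere, the absorbed flux is S(1−α)/4 = 4.497 W m^-2.
Set σT⁴ = 4.497 → T = (4.497/σ)^(1/4) = 94.37 K.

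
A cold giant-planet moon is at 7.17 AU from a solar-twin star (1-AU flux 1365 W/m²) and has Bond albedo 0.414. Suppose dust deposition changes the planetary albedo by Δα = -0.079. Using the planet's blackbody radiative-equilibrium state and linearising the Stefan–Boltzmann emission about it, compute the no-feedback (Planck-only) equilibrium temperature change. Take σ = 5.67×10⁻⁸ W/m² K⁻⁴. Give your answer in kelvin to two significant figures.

3.1 kelvin

Irradiance scales as 1/d², so S = 1365 W/m² × (1/7.17)² = 26.55 W/m².
Unperturbed T_e = [26.55·(1−0.414)/(4σ)]^¼ = 91.01 K.
The change in absorbed flux is Δ[S(1−α)/4] = −SΔα/4 = 0.5244 W/m².
The Planck feedback parameter is 4σT_e³ = 0.1710 W/m²/K.
Hence the no-feedback warming is ΔF/(4σT_e³) = 3.07 K.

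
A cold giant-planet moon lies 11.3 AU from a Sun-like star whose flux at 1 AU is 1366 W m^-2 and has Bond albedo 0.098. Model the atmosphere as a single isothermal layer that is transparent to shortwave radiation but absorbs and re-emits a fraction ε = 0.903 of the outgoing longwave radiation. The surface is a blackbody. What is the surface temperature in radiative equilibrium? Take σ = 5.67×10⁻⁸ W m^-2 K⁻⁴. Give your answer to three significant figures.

93.8 K

Flux at the orbit: S = 1366/(11.3)² = 10.70 W m^-2.
Effective emission temperature (TOA balance): σT_e⁴ = S(1−α)/4 = 2.412 W m^-2 → T_e = 80.76 K.
For a single slab of emissivity ε, T_s⁴ = 2T_e⁴/(2−ε); thus T_s = 80.76·(1.823)^(1/4) = 93.85 K.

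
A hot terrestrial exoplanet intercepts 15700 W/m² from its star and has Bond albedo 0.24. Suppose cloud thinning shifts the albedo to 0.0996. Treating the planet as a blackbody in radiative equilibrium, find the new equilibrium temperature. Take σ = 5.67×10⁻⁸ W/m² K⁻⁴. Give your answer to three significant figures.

500 kelvin

New equilibrium: T₂ = [(1−0.0996)·15700/(4σ)]^(1/4) = 499.7 K.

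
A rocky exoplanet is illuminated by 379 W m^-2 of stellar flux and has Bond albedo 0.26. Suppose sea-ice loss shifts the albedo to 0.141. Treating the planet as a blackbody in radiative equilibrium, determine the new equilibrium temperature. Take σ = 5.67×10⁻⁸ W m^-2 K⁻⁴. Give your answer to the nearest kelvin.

195 K

T₂ = [S(1−α₂)/(4σ)]^(1/4) = [379.0·0.859/(4σ)]^(1/4) = 194.6 K.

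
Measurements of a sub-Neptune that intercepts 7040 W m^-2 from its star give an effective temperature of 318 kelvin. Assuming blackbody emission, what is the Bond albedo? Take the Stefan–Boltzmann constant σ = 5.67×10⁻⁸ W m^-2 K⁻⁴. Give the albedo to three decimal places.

0.671

Energy balance: S(1−α)/4 = σT⁴, so 1−α = 4σT⁴/S.
σT⁴ = 579.8 W m^-2, so 4σT⁴ = 2319 W m^-2.
1−α = 2319/7040 = 0.3294, so α = 0.6706.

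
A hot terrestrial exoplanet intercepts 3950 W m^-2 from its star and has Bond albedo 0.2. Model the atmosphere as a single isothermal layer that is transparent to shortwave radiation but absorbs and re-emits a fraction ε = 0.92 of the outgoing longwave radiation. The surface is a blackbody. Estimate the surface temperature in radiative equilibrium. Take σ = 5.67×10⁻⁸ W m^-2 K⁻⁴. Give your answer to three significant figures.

Effective emission temperature (TOA balance): σT_e⁴ = S(1−α)/4 = 790.0 W m^-2 → T_e = 343.6 K.
For a single slab of emissivity ε, T_s⁴ = 2T_e⁴/(2−ε); thus T_s = 343.6·(1.852)^(1/4) = 400.8 K.

401 kelvin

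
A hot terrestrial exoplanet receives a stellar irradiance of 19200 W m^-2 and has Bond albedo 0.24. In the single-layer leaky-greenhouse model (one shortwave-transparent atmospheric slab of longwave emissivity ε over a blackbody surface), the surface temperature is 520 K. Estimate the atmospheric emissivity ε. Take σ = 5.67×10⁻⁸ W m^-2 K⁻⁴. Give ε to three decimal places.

First, T_e = [19200·(1−0.24)/(4σ)]^(1/4) = 503.6 K.
Inverting T_s⁴ = 2T_e⁴/(2−ε): (T_e/T_s)⁴ = 0.8800, so ε = 2(1 − 0.8800) = 0.2401.

0.240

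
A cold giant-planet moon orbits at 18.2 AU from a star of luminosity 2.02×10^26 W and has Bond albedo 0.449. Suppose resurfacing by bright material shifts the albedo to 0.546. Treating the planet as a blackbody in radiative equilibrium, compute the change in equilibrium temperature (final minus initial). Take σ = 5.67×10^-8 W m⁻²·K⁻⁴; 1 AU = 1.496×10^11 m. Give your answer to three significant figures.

-2.26 kelvin

Orbital distance: d = 18.2 AU = 2.723×10^12 m.
S = L/(4πd²) = 2.168 W m⁻².
With α = 0.449, T₁ = 47.91 K.
Final:   T₂ = [S(1−0.546)/(4σ)]^(1/4) = 45.64 K.
ΔT = T₂ − T₁ = -2.264 K.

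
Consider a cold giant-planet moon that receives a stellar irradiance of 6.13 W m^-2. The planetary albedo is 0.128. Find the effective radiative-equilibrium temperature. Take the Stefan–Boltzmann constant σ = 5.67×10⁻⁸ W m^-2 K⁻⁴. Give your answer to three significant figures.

Absorbed flux (global mean): S(1−α)/4 = 6.130·0.872/4 = 1.336 W m^-2.
Set σT⁴ = 1.336 → T = (1.336/σ)^(1/4) = 69.68 K.

69.7 K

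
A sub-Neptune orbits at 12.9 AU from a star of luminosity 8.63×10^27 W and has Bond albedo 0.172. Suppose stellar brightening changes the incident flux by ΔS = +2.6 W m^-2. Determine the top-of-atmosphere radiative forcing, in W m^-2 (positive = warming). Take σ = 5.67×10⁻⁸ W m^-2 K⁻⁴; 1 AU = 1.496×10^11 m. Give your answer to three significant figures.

0.538 W m^-2

d = 12.9 × 1.496×10^11 m = 1.930×10^12 m.
Flux at the orbit: S = L/(4πd²) = 8.63×10^27/(4π·(1.93×10^12)²) = 184.4 W m^-2.
Only a fraction (1−α) is absorbed and it's spread over 4πR², so ΔF = (1−α)ΔS/4 = 0.5382 W m^-2.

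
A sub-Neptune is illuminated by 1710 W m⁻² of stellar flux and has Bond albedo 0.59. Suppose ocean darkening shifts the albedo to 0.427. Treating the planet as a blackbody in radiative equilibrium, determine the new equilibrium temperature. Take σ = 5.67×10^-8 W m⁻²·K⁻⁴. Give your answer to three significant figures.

256 K

New equilibrium: T₂ = [(1−0.427)·1710/(4σ)]^(1/4) = 256.4 K.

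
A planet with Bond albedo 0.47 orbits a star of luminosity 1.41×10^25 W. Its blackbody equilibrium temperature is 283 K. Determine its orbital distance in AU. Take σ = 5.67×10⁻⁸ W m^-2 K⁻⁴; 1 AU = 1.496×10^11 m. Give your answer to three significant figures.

The flux needed for this T is 4σT⁴/(1−0.47) = 2745 W m^-2.
S = L/(4πd²) → d = √(L/4πS) = √(1.41×10^25/(4π·2745)) = 2.022×10^10 m = 0.1352 AU.

0.135 AU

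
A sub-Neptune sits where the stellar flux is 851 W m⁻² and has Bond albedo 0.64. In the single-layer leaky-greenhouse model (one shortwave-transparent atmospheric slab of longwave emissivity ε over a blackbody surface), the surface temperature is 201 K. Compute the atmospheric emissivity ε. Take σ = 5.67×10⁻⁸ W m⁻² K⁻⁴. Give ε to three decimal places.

0.345

First, T_e = [851.0·(1−0.64)/(4σ)]^(1/4) = 191.7 K.
Since (2−ε)/2 = (T_e/T_s)⁴ = 0.8276, ε = 0.3449.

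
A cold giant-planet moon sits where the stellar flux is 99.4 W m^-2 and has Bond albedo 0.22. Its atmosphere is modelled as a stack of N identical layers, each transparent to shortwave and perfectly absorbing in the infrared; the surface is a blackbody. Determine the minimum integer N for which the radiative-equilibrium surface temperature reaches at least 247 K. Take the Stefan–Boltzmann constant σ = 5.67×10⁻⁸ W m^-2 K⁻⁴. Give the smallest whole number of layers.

10

OLR = S(1−α)/4 = 19.38 W m^-2; the top layer radiates at T_e = 136.0 K.
T_s = (N+1)^(1/4)·T_e ≥ 247 K requires N+1 ≥ (T_s/T_e)⁴ = (247/136.0)⁴ = 10.888.
Rounding up, N = 10.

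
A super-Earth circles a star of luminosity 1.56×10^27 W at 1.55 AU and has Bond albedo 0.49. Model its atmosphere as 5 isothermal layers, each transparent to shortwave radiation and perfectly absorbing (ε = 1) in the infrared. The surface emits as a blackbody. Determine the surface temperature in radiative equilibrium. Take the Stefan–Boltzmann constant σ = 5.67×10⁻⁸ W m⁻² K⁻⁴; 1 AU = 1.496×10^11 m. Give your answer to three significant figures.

Orbital distance: d = 1.55 AU = 2.319×10^11 m.
Flux at the orbit: S = L/(4πd²) = 1.56×10^27/(4π·(2.32×10^11)²) = 2309 W m⁻².
OLR = S(1−α)/4 = 294.4 W m⁻²; the top layer radiates at T_e = 268.4 K.
Layer-by-layer balance gives σT_s⁴ = (N+1)σT_e⁴, so T_s = 6^¼·268.4 = 420.1 K.

420 K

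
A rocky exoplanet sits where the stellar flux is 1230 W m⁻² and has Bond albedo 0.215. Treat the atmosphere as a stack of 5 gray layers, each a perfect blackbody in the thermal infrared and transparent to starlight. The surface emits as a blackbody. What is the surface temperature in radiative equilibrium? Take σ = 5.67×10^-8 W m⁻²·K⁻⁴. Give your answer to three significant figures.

400 K

OLR = S(1−α)/4 = 241.4 W m⁻²; the top layer radiates at T_e = 255.4 K.
With N = 5 opaque layers, T_s = (N+1)^(1/4)·T_e = 6^(1/4)·255.4 = 399.8 K.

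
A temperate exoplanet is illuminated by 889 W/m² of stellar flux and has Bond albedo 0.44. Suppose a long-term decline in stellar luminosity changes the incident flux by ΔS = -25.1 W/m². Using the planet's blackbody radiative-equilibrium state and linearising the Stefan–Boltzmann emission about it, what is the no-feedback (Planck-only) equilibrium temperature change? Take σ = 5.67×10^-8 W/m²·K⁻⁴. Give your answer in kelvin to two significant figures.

-1.5 kelvin

Reference equilibrium: T_e = [S(1−α)/(4σ)]^(1/4) = 216.5 K.
TOA radiative forcing: ΔF = (1−α)ΔS/4 = 0.56·(-25.1)/4 = -3.514 W/m².
Planck response: λ_P = 4σT_e³ = 4·5.67×10⁻⁸·(216.5)³ = 2.300 W/m²/K.
Hence the no-feedback warming is ΔF/(4σT_e³) = -1.53 K.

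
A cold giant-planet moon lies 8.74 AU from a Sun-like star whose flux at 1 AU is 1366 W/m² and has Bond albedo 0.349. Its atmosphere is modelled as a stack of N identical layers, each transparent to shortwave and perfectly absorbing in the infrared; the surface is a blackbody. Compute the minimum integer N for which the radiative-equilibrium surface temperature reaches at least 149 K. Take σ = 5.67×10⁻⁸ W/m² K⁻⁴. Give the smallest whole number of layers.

9

Irradiance scales as 1/d², so S = 1366 W/m² × (1/8.74)² = 17.88 W/m².
The effective emission temperature is T_e = [S(1−α)/(4σ)]^¼ = 84.64 K.
Since T_s⁴ = (N+1)T_e⁴, we need N ≥ (T_s/T_e)⁴ − 1 = 8.602.
The minimum whole number is N = 9.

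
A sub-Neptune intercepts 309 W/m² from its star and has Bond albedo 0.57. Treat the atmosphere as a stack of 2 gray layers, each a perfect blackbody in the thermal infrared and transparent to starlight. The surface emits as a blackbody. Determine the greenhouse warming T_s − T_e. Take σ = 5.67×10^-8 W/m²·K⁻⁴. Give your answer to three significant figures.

OLR = S(1−α)/4 = 33.22 W/m²; the top layer radiates at T_e = 155.6 K.
Surface: T_s = (3)^¼·T_e = 204.8 K.
Warming: T_s − T_e = 49.17 K.

49.2 K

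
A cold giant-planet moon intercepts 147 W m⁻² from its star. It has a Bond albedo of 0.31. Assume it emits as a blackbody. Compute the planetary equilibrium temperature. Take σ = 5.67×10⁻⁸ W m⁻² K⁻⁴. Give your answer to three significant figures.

Averaging over the sphere, the absorbed flux is S(1−α)/4 = 25.36 W m⁻².
In equilibrium σT⁴ equals this, so T = 145.4 K.

145 K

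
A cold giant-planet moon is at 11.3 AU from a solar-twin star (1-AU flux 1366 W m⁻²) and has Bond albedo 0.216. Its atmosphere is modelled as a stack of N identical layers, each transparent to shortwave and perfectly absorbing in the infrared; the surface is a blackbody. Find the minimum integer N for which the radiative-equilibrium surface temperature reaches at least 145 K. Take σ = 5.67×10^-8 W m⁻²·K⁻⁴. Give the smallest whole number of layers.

11

Irradiance scales as 1/d², so S = 1366 W m⁻² × (1/11.3)² = 10.70 W m⁻².
Top-of-atmosphere balance: σT_e⁴ = S(1−α)/4 = 2.097 W m⁻² → T_e = 77.98 K.
Need (N+1)T_e⁴ ≥ T_s⁴, i.e. N+1 ≥ (145/77.98)⁴ = 11.954.
Rounding up, N = 11.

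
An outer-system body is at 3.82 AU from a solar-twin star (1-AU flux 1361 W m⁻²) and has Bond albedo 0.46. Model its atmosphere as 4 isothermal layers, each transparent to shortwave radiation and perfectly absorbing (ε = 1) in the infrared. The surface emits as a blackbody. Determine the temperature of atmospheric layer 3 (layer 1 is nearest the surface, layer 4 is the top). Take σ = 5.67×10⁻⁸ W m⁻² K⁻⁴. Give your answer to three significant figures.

Flux at the orbit: S = 1361/(3.82)² = 93.27 W m⁻².
OLR = S(1−α)/4 = 12.59 W m⁻²; the top layer radiates at T_e = 122.1 K.
Each opaque layer satisfies 2T_j⁴ = T_{j−1}⁴ + T_{j+1}⁴, giving T_k⁴ = (N+1−k)T_e⁴.
T_3 = (2)^(1/4)·122.1 = 145.2 K.

145 kelvin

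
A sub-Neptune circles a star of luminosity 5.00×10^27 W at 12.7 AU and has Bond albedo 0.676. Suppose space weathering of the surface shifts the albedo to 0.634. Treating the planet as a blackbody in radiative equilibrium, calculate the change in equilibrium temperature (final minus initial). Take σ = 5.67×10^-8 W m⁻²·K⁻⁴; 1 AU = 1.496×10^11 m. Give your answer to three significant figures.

Orbital distance: d = 12.7 AU = 1.900×10^12 m.
Flux at the orbit: S = L/(4πd²) = 5.00×10^27/(4π·(1.90×10^12)²) = 110.2 W m⁻².
Before: T₁ = [110.2·0.324/(4σ)]^(1/4) = 112.0 K.
After:  T₂ = [110.2·0.366/(4σ)]^(1/4) = 115.5 K.
Change: 115.5 − 112.0 = 3.466 K.

3.47 K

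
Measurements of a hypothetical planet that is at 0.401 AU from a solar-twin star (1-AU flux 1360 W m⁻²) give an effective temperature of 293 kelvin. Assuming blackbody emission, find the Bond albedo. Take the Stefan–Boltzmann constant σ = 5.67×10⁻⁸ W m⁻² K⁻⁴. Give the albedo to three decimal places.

By the inverse-square law, S = 1360/0.401² = 8458 W m⁻².
Rearranging the radiative balance, α = 1 − 4σT⁴/S.
4σT⁴ = 4·5.67×10⁻⁸·(293)⁴ = 1672 W m⁻².
1−α = 1672/8458 = 0.1976, so α = 0.8024.

0.802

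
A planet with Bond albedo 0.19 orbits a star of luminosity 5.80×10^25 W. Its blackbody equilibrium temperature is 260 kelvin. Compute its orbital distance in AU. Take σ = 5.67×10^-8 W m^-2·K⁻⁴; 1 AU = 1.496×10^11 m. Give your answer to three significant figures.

0.401 AU

Energy balance gives S = 4σT⁴/(1−α) = 1280 W m^-2.
From L = 4πd²S, d = √(5.80×10^25/(4π·1280)) = 6.006×10^10 m = 0.4015 AU.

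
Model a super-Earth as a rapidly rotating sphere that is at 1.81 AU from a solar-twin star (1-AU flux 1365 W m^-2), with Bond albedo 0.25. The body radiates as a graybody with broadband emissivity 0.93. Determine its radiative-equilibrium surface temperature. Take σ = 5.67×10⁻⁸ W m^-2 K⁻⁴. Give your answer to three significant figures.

Irradiance scales as 1/d², so S = 1365 W m^-2 × (1/1.81)² = 416.7 W m^-2.
Averaging over the sphere, the absorbed flux is S(1−α)/4 = 78.12 W m^-2.
Radiative balance εσT⁴ = 78.12 gives T = [78.12/(0.93·σ)]^(1/4) = 196.2 K.

196 kelvin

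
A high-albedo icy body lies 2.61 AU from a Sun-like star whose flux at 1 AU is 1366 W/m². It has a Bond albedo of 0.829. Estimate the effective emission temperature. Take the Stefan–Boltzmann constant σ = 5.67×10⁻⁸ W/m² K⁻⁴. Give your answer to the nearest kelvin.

Flux at the orbit: S = 1366/(2.61)² = 200.5 W/m².
Averaging over the sphere, the absorbed flux is S(1−α)/4 = 8.572 W/m².
Set σT⁴ = 8.572 → T = (8.572/σ)^(1/4) = 110.9 K.

111 kelvin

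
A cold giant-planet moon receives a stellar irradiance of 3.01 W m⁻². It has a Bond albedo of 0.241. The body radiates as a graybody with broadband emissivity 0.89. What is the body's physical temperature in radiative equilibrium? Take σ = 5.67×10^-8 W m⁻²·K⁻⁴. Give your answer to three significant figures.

Absorbed flux (global mean): S(1−α)/4 = 3.010·0.759/4 = 0.5711 W m⁻².
Equating to εσT⁴ with ε = 0.89: T = (0.5711/0.89σ)^(1/4) = 58.00 K.

58.0 K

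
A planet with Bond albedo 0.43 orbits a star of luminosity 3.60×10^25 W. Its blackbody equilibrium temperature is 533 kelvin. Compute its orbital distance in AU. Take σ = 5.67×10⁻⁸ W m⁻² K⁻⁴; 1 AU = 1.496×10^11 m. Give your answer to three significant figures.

Required flux: S = 4σT⁴/(1−α) = 32110 W m⁻².
S = L/(4πd²) → d = √(L/4πS) = √(3.60×10^25/(4π·32110)) = 9.445×10^9 m = 0.06314 AU.

0.0631 AU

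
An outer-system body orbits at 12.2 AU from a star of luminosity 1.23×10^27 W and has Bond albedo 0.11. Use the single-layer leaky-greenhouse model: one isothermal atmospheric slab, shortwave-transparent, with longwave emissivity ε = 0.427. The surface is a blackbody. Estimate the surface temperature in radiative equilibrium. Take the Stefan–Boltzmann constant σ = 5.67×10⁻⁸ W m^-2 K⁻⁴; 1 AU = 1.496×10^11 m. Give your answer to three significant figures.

d = 12.2 × 1.496×10^11 m = 1.825×10^12 m.
S = L/(4πd²) = 29.38 W m^-2.
Effective emission temperature (TOA balance): σT_e⁴ = S(1−α)/4 = 6.538 W m^-2 → T_e = 103.6 K.
The surface balance (absorbed SW + ε·downward IR = σT_s⁴) with T_a⁴ = T_s⁴/2 reduces to T_s = T_e·[2/(2−ε)]^¼ = 110.0 K.

110 K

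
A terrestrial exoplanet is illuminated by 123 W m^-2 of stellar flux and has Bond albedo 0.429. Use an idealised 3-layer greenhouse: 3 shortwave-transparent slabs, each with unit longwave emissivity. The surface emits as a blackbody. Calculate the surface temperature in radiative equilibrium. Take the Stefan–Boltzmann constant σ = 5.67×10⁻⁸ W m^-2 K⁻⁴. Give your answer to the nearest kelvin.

188 K

Top-of-atmosphere balance: σT_e⁴ = S(1−α)/4 = 17.56 W m^-2 → T_e = 132.7 K.
With N = 3 opaque layers, T_s = (N+1)^(1/4)·T_e = 4^(1/4)·132.7 = 187.6 K.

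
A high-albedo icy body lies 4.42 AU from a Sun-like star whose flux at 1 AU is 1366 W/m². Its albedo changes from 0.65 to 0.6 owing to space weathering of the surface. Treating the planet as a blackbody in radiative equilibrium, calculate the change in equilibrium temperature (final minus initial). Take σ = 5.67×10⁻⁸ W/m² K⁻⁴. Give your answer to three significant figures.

Flux at the orbit: S = 1366/(4.42)² = 69.92 W/m².
Before: T₁ = [69.92·0.35/(4σ)]^(1/4) = 101.9 K.
After:  T₂ = [69.92·0.4/(4σ)]^(1/4) = 105.4 K.
ΔT = T₂ − T₁ = 3.460 K.

3.46 K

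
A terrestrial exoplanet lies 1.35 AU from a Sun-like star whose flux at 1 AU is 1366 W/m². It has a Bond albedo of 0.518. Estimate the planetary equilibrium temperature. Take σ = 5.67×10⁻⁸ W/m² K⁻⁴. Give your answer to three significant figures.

Irradiance scales as 1/d², so S = 1366 W/m² × (1/1.35)² = 749.5 W/m².
Absorbed flux (global mean): S(1−α)/4 = 749.5·0.482/4 = 90.32 W/m².
In equilibrium σT⁴ equals this, so T = 199.8 K.

200 K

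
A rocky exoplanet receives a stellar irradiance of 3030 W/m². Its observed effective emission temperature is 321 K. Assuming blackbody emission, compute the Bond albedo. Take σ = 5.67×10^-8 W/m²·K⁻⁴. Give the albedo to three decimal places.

0.205

Energy balance: S(1−α)/4 = σT⁴, so 1−α = 4σT⁴/S.
4σT⁴ = 4·5.67×10⁻⁸·(321)⁴ = 2408 W/m².
1−α = 2408/3030 = 0.7947, so α = 0.2053.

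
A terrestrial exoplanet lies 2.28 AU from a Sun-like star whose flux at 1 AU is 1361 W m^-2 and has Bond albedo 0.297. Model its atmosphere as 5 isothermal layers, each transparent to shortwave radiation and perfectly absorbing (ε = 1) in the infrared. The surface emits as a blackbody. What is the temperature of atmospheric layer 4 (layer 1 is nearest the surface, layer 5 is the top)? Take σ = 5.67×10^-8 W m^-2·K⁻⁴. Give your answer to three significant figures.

201 K

Irradiance scales as 1/d², so S = 1361 W m^-2 × (1/2.28)² = 261.8 W m^-2.
Top-of-atmosphere balance: σT_e⁴ = S(1−α)/4 = 46.01 W m^-2 → T_e = 168.8 K.
Each opaque layer satisfies 2T_j⁴ = T_{j−1}⁴ + T_{j+1}⁴, giving T_k⁴ = (N+1−k)T_e⁴.
With k = 4: T_4 = (5+1−4)^¼·168.8 K = 200.7 K.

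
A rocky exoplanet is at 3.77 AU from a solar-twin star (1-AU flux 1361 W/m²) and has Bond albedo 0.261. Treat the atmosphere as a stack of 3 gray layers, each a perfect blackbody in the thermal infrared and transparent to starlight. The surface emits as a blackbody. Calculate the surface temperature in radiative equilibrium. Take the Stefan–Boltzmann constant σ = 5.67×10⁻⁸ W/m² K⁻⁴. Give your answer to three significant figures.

Irradiance scales as 1/d², so S = 1361 W/m² × (1/3.77)² = 95.76 W/m².
The effective emission temperature is T_e = [S(1−α)/(4σ)]^¼ = 132.9 K.
For an N-layer opaque stack, T_s⁴ = (N+1)T_e⁴, hence T_s = (4)^(1/4)×132.9 K = 188.0 K.

188 K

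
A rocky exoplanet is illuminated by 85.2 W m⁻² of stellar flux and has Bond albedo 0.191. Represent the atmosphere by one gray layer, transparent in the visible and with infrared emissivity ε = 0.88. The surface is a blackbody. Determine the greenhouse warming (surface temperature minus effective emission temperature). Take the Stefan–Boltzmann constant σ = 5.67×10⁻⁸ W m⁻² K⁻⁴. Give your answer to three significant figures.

The planet radiates to space at T_e = [S(1−α)/(4σ)]^(1/4) = 132.0 K.
Surface balance with a leaky layer gives σT_s⁴ = σT_e⁴·2/(2−ε), so T_s = T_e·[2/(2−0.88)]^(1/4) = 152.6 K.
The atmosphere warms the surface by 20.60 K.

20.6 K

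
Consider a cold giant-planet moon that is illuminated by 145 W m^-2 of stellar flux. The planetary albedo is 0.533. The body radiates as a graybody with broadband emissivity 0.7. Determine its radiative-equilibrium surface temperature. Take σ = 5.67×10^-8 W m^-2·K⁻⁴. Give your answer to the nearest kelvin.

The planet absorbs (1−α)S over its disc πR² and re-emits over 4πR², so the mean absorbed flux is (1−0.533)·145.0/4 = 16.93 W m^-2.
Radiative balance εσT⁴ = 16.93 gives T = [16.93/(0.7·σ)]^(1/4) = 143.7 K.

144 K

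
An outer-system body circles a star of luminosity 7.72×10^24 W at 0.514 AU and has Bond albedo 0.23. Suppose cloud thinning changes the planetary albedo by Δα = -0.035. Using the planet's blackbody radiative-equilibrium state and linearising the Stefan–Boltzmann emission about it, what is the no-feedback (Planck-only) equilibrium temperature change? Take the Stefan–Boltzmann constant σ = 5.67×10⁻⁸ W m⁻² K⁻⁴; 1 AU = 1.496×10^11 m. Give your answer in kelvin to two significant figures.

d = 0.514 × 1.496×10^11 m = 7.689×10^10 m.
S = L/(4πd²) = 103.9 W m⁻².
The baseline emission temperature is T_e = 137.0 K.
The change in absorbed flux is Δ[S(1−α)/4] = −SΔα/4 = 0.9091 W m⁻².
Linearising σT⁴ gives d(σT⁴)/dT = 4σT_e³ = 0.5838 W m⁻² per K.
So ΔT₀ = 0.9091/0.5838 = 1.56 K.

1.6 K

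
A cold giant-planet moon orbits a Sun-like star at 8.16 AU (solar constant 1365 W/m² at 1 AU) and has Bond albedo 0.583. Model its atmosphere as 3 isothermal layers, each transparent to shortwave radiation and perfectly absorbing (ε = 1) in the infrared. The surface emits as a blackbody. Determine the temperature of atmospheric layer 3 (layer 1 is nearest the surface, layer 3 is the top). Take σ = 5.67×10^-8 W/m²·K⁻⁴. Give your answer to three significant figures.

78.4 kelvin

By the inverse-square law, S = 1365/8.16² = 20.50 W/m².
The effective emission temperature is T_e = [S(1−α)/(4σ)]^¼ = 78.35 K.
In the N-layer model, layer k (counted from the surface) has T_k = (N+1−k)^(1/4)·T_e.
T_3 = (1)^(1/4)·78.35 = 78.35 K.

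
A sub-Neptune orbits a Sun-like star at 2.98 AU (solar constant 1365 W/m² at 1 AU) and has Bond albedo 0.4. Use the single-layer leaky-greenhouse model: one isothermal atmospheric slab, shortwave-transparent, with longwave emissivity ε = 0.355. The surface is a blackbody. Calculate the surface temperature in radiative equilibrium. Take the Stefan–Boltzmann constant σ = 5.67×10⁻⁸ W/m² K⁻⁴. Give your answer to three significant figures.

Irradiance scales as 1/d², so S = 1365 W/m² × (1/2.98)² = 153.7 W/m².
At the top of the atmosphere, σT_e⁴ = S(1−α)/4 = 23.06 W/m², giving T_e = 142.0 K.
The surface balance (absorbed SW + ε·downward IR = σT_s⁴) with T_a⁴ = T_s⁴/2 reduces to T_s = T_e·[2/(2−ε)]^¼ = 149.1 K.

149 kelvin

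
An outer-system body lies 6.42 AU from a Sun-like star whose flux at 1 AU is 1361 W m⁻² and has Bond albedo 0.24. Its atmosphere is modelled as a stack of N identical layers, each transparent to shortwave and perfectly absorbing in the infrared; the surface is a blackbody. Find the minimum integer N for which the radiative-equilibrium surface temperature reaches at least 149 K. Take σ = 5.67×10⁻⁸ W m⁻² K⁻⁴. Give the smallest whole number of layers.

4

Irradiance scales as 1/d², so S = 1361 W m⁻² × (1/6.42)² = 33.02 W m⁻².
OLR = S(1−α)/4 = 6.274 W m⁻²; the top layer radiates at T_e = 102.6 K.
Since T_s⁴ = (N+1)T_e⁴, we need N ≥ (T_s/T_e)⁴ − 1 = 3.454.
The minimum whole number is N = 4.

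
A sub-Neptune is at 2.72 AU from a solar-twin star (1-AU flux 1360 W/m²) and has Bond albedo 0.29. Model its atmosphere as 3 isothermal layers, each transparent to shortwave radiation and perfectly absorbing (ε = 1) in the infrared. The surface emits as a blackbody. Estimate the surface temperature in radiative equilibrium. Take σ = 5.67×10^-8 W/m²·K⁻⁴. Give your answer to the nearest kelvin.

By the inverse-square law, S = 1360/2.72² = 183.8 W/m².
Top-of-atmosphere balance: σT_e⁴ = S(1−α)/4 = 32.63 W/m² → T_e = 154.9 K.
Layer-by-layer balance gives σT_s⁴ = (N+1)σT_e⁴, so T_s = 4^¼·154.9 = 219.0 K.

219 kelvin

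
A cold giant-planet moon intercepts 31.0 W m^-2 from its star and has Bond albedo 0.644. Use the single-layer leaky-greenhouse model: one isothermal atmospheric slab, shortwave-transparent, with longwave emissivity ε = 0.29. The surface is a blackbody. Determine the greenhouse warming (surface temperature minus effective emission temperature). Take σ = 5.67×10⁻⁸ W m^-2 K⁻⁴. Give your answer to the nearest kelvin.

3 kelvin

The planet radiates to space at T_e = [S(1−α)/(4σ)]^(1/4) = 83.52 K.
Surface balance with a leaky layer gives σT_s⁴ = σT_e⁴·2/(2−ε), so T_s = T_e·[2/(2−0.29)]^(1/4) = 86.86 K.
The atmosphere warms the surface by 3.336 K.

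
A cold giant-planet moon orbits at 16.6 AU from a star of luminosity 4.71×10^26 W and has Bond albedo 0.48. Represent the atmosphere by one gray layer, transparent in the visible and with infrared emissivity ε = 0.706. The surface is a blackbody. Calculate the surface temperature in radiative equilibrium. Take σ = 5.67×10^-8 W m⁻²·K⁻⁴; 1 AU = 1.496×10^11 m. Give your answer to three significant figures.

68.1 kelvin

Orbital distance: d = 16.6 AU = 2.483×10^12 m.
S = L/(4πd²) = 6.078 W m⁻².
The planet radiates to space at T_e = [S(1−α)/(4σ)]^(1/4) = 61.10 K.
The surface balance (absorbed SW + ε·downward IR = σT_s⁴) with T_a⁴ = T_s⁴/2 reduces to T_s = T_e·[2/(2−ε)]^¼ = 68.12 K.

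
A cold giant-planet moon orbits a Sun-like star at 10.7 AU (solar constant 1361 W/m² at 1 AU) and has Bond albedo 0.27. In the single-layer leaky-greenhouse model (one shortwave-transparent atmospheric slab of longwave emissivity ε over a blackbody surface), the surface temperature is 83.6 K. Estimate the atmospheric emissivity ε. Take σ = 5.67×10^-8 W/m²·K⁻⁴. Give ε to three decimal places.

0.433

Flux at the orbit: S = 1361/(10.7)² = 11.89 W/m².
Effective temperature: T_e = [S(1−α)/(4σ)]^(1/4) = 78.65 K.
Inverting T_s⁴ = 2T_e⁴/(2−ε): (T_e/T_s)⁴ = 0.7833, so ε = 2(1 − 0.7833) = 0.4333.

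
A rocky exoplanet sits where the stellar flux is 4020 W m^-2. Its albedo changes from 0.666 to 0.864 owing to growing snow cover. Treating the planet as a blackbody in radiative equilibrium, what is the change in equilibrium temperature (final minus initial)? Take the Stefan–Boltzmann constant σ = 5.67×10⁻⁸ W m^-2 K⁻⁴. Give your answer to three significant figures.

With α = 0.666, T₁ = 277.4 K.
With α = 0.864, T₂ = 221.6 K.
ΔT = T₂ − T₁ = -55.80 K.

-55.8 K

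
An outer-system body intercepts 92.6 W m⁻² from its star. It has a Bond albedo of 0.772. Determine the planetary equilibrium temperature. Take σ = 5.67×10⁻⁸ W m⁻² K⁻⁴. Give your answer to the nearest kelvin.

98 kelvin

The planet absorbs (1−α)S over its disc πR² and re-emits over 4πR², so the mean absorbed flux is (1−0.772)·92.60/4 = 5.278 W m⁻².
Set σT⁴ = 5.278 → T = (5.278/σ)^(1/4) = 98.23 K.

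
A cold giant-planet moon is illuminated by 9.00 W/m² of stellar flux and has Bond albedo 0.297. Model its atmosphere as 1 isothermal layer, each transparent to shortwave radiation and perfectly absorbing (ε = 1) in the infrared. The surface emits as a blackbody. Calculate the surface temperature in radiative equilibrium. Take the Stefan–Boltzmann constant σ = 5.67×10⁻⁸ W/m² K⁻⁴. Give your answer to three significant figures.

86.4 K

Top-of-atmosphere balance: σT_e⁴ = S(1−α)/4 = 1.582 W/m² → T_e = 72.68 K.
Layer-by-layer balance gives σT_s⁴ = (N+1)σT_e⁴, so T_s = 2^¼·72.68 = 86.43 K.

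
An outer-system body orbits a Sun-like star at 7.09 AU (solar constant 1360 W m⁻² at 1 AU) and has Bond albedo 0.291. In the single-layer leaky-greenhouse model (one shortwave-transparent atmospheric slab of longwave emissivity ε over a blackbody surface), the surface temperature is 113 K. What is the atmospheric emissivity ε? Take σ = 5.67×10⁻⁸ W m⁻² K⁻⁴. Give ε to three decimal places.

By the inverse-square law, S = 1360/7.09² = 27.05 W m⁻².
Effective temperature: T_e = [S(1−α)/(4σ)]^(1/4) = 95.90 K.
T_s⁴ = T_e⁴·2/(2−ε) → ε = 2 − 2(T_e/T_s)⁴ = 2 − 2·(95.90/113)⁴ = 0.9626.

0.963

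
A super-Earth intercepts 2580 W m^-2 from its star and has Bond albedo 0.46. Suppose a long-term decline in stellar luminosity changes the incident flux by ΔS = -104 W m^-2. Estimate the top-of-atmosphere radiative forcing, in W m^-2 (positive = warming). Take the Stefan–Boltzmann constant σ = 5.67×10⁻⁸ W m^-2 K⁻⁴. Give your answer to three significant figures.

ΔF = Δ[S(1−α)]/4 = (1−0.46)·-104/4 = -14.04 W m^-2.

-14.0 W m^-2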